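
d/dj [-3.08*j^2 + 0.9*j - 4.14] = 0.9 - 6.16*j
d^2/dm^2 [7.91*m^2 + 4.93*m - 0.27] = 15.8200000000000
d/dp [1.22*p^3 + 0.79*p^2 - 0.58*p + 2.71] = 3.66*p^2 + 1.58*p - 0.58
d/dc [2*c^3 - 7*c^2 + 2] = 2*c*(3*c - 7)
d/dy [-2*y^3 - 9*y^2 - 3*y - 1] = -6*y^2 - 18*y - 3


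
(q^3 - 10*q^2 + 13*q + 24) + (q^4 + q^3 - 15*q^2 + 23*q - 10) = q^4 + 2*q^3 - 25*q^2 + 36*q + 14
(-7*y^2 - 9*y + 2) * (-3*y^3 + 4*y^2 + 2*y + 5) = 21*y^5 - y^4 - 56*y^3 - 45*y^2 - 41*y + 10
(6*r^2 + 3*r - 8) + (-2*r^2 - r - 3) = 4*r^2 + 2*r - 11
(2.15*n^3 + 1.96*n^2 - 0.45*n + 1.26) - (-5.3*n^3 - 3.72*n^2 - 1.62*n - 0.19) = 7.45*n^3 + 5.68*n^2 + 1.17*n + 1.45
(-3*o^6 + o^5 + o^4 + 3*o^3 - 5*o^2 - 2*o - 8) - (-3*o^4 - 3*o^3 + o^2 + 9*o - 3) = -3*o^6 + o^5 + 4*o^4 + 6*o^3 - 6*o^2 - 11*o - 5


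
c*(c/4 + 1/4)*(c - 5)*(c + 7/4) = c^4/4 - 9*c^3/16 - 3*c^2 - 35*c/16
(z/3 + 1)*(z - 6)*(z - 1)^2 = z^4/3 - 5*z^3/3 - 11*z^2/3 + 11*z - 6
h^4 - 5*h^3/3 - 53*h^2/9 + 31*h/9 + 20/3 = (h - 3)*(h - 4/3)*(h + 1)*(h + 5/3)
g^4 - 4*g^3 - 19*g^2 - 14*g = g*(g - 7)*(g + 1)*(g + 2)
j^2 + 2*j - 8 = (j - 2)*(j + 4)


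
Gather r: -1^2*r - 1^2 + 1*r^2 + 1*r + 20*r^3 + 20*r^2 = 20*r^3 + 21*r^2 - 1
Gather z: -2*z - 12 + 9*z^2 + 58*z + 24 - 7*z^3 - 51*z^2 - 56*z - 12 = -7*z^3 - 42*z^2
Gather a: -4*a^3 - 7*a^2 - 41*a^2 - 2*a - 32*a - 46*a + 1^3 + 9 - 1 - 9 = -4*a^3 - 48*a^2 - 80*a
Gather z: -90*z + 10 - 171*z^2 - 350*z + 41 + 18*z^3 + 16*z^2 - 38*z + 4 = 18*z^3 - 155*z^2 - 478*z + 55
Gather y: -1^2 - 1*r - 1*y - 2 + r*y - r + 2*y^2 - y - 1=-2*r + 2*y^2 + y*(r - 2) - 4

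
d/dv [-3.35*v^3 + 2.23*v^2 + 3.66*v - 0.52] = -10.05*v^2 + 4.46*v + 3.66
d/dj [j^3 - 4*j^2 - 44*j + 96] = 3*j^2 - 8*j - 44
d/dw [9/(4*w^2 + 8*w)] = 9*(-w - 1)/(2*w^2*(w + 2)^2)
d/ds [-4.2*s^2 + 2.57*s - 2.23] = 2.57 - 8.4*s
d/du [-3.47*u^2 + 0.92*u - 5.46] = 0.92 - 6.94*u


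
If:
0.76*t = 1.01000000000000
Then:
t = 1.33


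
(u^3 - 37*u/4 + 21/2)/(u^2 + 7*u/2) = u - 7/2 + 3/u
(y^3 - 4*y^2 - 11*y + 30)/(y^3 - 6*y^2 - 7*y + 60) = (y - 2)/(y - 4)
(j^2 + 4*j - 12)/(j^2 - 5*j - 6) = (-j^2 - 4*j + 12)/(-j^2 + 5*j + 6)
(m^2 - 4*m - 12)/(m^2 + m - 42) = (m + 2)/(m + 7)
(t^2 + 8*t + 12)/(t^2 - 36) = (t + 2)/(t - 6)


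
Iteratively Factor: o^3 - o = (o)*(o^2 - 1) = o*(o + 1)*(o - 1)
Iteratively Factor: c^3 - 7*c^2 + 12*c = (c - 3)*(c^2 - 4*c) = (c - 4)*(c - 3)*(c)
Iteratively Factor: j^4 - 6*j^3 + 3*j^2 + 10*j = (j)*(j^3 - 6*j^2 + 3*j + 10) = j*(j + 1)*(j^2 - 7*j + 10) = j*(j - 2)*(j + 1)*(j - 5)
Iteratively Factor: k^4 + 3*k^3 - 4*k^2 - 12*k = (k + 2)*(k^3 + k^2 - 6*k) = k*(k + 2)*(k^2 + k - 6) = k*(k - 2)*(k + 2)*(k + 3)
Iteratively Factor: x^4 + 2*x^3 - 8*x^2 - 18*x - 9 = (x + 1)*(x^3 + x^2 - 9*x - 9) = (x - 3)*(x + 1)*(x^2 + 4*x + 3) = (x - 3)*(x + 1)^2*(x + 3)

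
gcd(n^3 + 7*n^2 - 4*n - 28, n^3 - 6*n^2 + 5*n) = 1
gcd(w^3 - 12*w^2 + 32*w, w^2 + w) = w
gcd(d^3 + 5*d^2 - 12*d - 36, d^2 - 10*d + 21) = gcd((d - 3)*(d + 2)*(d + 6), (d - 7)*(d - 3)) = d - 3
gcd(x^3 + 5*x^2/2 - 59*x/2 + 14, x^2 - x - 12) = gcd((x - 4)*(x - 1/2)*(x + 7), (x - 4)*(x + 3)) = x - 4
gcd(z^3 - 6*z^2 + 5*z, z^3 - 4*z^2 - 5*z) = z^2 - 5*z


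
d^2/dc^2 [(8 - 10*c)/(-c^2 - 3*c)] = 4*(5*c^3 - 12*c^2 - 36*c - 36)/(c^3*(c^3 + 9*c^2 + 27*c + 27))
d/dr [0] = 0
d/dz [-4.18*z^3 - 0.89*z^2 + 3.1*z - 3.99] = -12.54*z^2 - 1.78*z + 3.1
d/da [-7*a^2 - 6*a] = -14*a - 6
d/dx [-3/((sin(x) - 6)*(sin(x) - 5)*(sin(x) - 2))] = 3*(3*sin(x)^2 - 26*sin(x) + 52)*cos(x)/((sin(x) - 6)^2*(sin(x) - 5)^2*(sin(x) - 2)^2)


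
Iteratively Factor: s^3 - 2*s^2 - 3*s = (s + 1)*(s^2 - 3*s) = s*(s + 1)*(s - 3)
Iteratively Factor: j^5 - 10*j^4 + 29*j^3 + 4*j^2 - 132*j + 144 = (j - 2)*(j^4 - 8*j^3 + 13*j^2 + 30*j - 72) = (j - 2)*(j + 2)*(j^3 - 10*j^2 + 33*j - 36) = (j - 3)*(j - 2)*(j + 2)*(j^2 - 7*j + 12) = (j - 4)*(j - 3)*(j - 2)*(j + 2)*(j - 3)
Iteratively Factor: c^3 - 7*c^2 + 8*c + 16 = (c - 4)*(c^2 - 3*c - 4) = (c - 4)*(c + 1)*(c - 4)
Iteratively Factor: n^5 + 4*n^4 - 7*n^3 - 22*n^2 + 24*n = (n)*(n^4 + 4*n^3 - 7*n^2 - 22*n + 24) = n*(n + 4)*(n^3 - 7*n + 6) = n*(n - 1)*(n + 4)*(n^2 + n - 6) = n*(n - 2)*(n - 1)*(n + 4)*(n + 3)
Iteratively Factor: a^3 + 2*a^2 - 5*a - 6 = (a - 2)*(a^2 + 4*a + 3) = (a - 2)*(a + 3)*(a + 1)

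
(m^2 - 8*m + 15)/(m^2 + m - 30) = (m - 3)/(m + 6)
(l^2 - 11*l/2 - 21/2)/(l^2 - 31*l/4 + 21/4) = 2*(2*l + 3)/(4*l - 3)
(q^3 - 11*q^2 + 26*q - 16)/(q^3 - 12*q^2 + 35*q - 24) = (q - 2)/(q - 3)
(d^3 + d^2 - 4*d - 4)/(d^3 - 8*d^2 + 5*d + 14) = (d + 2)/(d - 7)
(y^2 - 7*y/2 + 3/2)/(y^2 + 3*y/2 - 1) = (y - 3)/(y + 2)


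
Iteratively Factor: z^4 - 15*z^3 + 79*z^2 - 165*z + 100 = (z - 5)*(z^3 - 10*z^2 + 29*z - 20) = (z - 5)*(z - 1)*(z^2 - 9*z + 20) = (z - 5)^2*(z - 1)*(z - 4)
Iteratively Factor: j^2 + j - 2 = (j - 1)*(j + 2)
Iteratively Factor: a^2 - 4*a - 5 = (a + 1)*(a - 5)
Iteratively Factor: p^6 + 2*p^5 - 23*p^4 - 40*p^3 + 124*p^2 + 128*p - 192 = (p - 1)*(p^5 + 3*p^4 - 20*p^3 - 60*p^2 + 64*p + 192) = (p - 1)*(p + 3)*(p^4 - 20*p^2 + 64) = (p - 1)*(p + 2)*(p + 3)*(p^3 - 2*p^2 - 16*p + 32) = (p - 4)*(p - 1)*(p + 2)*(p + 3)*(p^2 + 2*p - 8) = (p - 4)*(p - 1)*(p + 2)*(p + 3)*(p + 4)*(p - 2)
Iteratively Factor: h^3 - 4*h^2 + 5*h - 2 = (h - 1)*(h^2 - 3*h + 2) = (h - 1)^2*(h - 2)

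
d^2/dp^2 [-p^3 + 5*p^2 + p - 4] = 10 - 6*p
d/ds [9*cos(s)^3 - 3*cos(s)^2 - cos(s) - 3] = (-27*cos(s)^2 + 6*cos(s) + 1)*sin(s)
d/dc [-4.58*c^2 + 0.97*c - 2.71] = 0.97 - 9.16*c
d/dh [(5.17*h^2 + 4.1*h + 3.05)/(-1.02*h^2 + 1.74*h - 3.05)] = (13.1778*h^2 - 25.315*h - 17.812)/(1.0404*h^4 - 3.5496*h^3 + 9.2496*h^2 - 10.614*h + 9.3025)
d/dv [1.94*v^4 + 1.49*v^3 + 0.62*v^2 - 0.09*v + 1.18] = 7.76*v^3 + 4.47*v^2 + 1.24*v - 0.09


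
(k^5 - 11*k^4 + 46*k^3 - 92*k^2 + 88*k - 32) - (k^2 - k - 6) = k^5 - 11*k^4 + 46*k^3 - 93*k^2 + 89*k - 26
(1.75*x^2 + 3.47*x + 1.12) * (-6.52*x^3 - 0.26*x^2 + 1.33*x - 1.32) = -11.41*x^5 - 23.0794*x^4 - 5.8771*x^3 + 2.0139*x^2 - 3.0908*x - 1.4784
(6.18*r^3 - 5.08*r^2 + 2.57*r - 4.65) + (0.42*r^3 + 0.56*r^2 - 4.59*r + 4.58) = 6.6*r^3 - 4.52*r^2 - 2.02*r - 0.0700000000000003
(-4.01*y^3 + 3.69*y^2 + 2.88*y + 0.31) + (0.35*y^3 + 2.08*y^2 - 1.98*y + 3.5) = -3.66*y^3 + 5.77*y^2 + 0.9*y + 3.81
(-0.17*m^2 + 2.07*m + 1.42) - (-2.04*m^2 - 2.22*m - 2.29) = 1.87*m^2 + 4.29*m + 3.71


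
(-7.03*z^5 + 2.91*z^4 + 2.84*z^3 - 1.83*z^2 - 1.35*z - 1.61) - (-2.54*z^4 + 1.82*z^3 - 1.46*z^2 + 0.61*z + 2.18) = -7.03*z^5 + 5.45*z^4 + 1.02*z^3 - 0.37*z^2 - 1.96*z - 3.79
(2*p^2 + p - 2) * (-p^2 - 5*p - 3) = -2*p^4 - 11*p^3 - 9*p^2 + 7*p + 6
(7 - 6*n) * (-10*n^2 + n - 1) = 60*n^3 - 76*n^2 + 13*n - 7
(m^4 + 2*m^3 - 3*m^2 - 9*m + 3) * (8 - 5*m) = -5*m^5 - 2*m^4 + 31*m^3 + 21*m^2 - 87*m + 24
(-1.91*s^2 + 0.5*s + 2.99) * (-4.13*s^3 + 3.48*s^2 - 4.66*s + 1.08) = 7.8883*s^5 - 8.7118*s^4 - 1.7081*s^3 + 6.0124*s^2 - 13.3934*s + 3.2292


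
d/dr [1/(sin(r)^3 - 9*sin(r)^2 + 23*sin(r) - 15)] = (-3*sin(r)^2 + 18*sin(r) - 23)*cos(r)/(sin(r)^3 - 9*sin(r)^2 + 23*sin(r) - 15)^2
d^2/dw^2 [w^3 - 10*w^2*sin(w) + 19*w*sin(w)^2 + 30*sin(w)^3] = 10*w^2*sin(w) - 40*w*cos(w) + 38*w*cos(2*w) + 6*w - 85*sin(w)/2 + 38*sin(2*w) + 135*sin(3*w)/2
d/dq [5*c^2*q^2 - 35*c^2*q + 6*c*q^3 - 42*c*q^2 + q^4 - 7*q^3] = 10*c^2*q - 35*c^2 + 18*c*q^2 - 84*c*q + 4*q^3 - 21*q^2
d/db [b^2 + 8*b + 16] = 2*b + 8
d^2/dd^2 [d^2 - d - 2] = 2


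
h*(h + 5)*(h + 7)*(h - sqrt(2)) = h^4 - sqrt(2)*h^3 + 12*h^3 - 12*sqrt(2)*h^2 + 35*h^2 - 35*sqrt(2)*h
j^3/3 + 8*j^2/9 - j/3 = j*(j/3 + 1)*(j - 1/3)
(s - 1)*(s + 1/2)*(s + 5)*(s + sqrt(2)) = s^4 + sqrt(2)*s^3 + 9*s^3/2 - 3*s^2 + 9*sqrt(2)*s^2/2 - 3*sqrt(2)*s - 5*s/2 - 5*sqrt(2)/2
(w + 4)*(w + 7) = w^2 + 11*w + 28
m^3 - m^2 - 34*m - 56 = (m - 7)*(m + 2)*(m + 4)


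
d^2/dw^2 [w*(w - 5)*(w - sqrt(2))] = 6*w - 10 - 2*sqrt(2)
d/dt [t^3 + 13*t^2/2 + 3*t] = 3*t^2 + 13*t + 3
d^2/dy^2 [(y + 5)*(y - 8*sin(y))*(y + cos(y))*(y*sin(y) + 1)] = -y^4*sin(y) - 5*y^3*sin(y) - 2*y^3*sin(2*y) + 8*y^3*cos(y) - 16*y^3*cos(2*y) + 20*y^2*sin(y) - 58*y^2*sin(2*y) + 31*y^2*cos(y) - 74*y^2*cos(2*y) - 18*y^2*cos(3*y) + 74*y*sin(y) - 141*y*sin(2*y) - 24*y*sin(3*y) - 27*y*cos(y) + 44*y*cos(2*y) - 90*y*cos(3*y) - 18*y - 6*sin(y) + 85*sin(2*y) - 60*sin(3*y) - 82*cos(y) + 24*cos(2*y) + 4*cos(3*y) - 30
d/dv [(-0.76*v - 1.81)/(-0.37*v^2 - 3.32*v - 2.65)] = (0.2812*v^2 + 2.5232*v - (0.74*v + 3.32)*(0.76*v + 1.81) + 2.014)/(0.37*v^2 + 3.32*v + 2.65)^2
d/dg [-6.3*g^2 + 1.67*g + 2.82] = 1.67 - 12.6*g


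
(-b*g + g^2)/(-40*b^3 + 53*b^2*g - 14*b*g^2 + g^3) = g/(40*b^2 - 13*b*g + g^2)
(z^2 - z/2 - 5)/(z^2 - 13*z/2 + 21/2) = (2*z^2 - z - 10)/(2*z^2 - 13*z + 21)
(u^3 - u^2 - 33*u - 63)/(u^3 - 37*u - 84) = (u + 3)/(u + 4)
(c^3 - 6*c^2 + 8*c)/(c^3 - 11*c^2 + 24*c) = (c^2 - 6*c + 8)/(c^2 - 11*c + 24)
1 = 1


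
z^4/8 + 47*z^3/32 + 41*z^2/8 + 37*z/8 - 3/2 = (z/4 + 1)*(z/2 + 1)*(z - 1/4)*(z + 6)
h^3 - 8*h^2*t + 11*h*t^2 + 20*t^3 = (h - 5*t)*(h - 4*t)*(h + t)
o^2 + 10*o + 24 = (o + 4)*(o + 6)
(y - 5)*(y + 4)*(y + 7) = y^3 + 6*y^2 - 27*y - 140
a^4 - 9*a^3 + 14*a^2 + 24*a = a*(a - 6)*(a - 4)*(a + 1)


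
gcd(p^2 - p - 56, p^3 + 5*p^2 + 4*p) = 1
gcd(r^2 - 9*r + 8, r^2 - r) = r - 1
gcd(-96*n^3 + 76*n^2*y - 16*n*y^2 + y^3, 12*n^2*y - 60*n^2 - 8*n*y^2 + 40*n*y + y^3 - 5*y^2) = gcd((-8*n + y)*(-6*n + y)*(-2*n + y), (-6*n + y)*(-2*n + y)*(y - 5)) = 12*n^2 - 8*n*y + y^2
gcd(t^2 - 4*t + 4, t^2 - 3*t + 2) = t - 2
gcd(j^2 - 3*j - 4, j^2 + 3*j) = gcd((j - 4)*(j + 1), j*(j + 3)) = 1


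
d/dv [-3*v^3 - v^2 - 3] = v*(-9*v - 2)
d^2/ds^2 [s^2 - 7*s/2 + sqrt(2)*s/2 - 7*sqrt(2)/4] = 2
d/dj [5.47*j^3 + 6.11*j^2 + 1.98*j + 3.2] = 16.41*j^2 + 12.22*j + 1.98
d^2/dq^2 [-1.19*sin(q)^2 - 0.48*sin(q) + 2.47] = 0.48*sin(q) - 2.38*cos(2*q)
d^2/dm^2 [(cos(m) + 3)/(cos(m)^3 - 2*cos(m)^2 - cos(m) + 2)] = (-14*sin(m)^4*cos(m) + 32*sin(m)^4 + 110*sin(m)^2*cos(m) - 267*sin(m)^2/4 + 18*cos(m)^5 - 11*cos(m)*cos(3*m)/4 - 131*cos(m)/2 + 11*cos(3*m)/2 + 275/4)/((2 - cos(m))^3*sin(m)^4)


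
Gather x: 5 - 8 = -3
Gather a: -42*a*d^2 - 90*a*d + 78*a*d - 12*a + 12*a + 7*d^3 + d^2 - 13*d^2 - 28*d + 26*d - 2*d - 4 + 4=a*(-42*d^2 - 12*d) + 7*d^3 - 12*d^2 - 4*d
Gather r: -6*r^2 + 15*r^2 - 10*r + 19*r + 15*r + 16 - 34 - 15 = 9*r^2 + 24*r - 33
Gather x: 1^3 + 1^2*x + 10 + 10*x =11*x + 11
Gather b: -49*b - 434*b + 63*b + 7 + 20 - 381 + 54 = -420*b - 300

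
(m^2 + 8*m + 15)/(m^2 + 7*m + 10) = (m + 3)/(m + 2)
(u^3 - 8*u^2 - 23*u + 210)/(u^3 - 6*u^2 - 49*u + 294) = (u + 5)/(u + 7)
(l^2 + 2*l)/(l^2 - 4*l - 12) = l/(l - 6)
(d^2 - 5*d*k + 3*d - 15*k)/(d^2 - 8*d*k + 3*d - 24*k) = (d - 5*k)/(d - 8*k)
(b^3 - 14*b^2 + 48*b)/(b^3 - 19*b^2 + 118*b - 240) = b/(b - 5)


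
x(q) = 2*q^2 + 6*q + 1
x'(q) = 4*q + 6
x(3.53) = 47.10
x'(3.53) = 20.12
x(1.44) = 13.79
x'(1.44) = 11.76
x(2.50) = 28.50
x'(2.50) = 16.00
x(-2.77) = -0.27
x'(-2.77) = -5.08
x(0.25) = 2.62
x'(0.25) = 7.00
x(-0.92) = -2.83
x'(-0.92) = 2.32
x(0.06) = 1.37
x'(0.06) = 6.24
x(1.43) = 13.67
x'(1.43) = 11.72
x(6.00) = 109.00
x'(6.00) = 30.00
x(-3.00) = 1.00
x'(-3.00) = -6.00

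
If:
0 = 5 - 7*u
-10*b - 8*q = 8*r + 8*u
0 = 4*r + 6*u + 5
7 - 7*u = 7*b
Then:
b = 2/7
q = 5/4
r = -65/28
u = 5/7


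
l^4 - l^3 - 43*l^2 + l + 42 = (l - 7)*(l - 1)*(l + 1)*(l + 6)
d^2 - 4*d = d*(d - 4)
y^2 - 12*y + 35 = (y - 7)*(y - 5)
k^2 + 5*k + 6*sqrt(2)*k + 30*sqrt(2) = (k + 5)*(k + 6*sqrt(2))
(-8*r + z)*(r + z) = -8*r^2 - 7*r*z + z^2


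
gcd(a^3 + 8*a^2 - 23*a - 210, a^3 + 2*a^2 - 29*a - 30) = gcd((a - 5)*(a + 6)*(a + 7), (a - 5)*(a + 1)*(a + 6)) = a^2 + a - 30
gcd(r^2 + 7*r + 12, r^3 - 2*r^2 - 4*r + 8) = 1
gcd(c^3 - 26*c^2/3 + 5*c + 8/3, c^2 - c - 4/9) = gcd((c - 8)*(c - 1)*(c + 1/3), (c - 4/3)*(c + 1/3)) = c + 1/3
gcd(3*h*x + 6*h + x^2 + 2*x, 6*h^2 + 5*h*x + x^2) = 3*h + x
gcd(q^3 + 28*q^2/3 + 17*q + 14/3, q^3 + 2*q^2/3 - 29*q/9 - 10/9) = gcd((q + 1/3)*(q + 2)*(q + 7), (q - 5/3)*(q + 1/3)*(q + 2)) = q^2 + 7*q/3 + 2/3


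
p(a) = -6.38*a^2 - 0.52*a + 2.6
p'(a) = -12.76*a - 0.52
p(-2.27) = -29.10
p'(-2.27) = 28.45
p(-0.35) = 2.00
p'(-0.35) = 3.95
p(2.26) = -31.16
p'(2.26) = -29.36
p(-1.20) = -5.96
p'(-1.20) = 14.79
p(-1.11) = -4.68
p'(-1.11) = 13.64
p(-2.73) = -43.53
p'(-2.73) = 34.31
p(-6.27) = -244.96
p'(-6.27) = 79.49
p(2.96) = -54.84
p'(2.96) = -38.29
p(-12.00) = -909.88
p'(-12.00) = 152.60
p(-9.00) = -509.50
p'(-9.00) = 114.32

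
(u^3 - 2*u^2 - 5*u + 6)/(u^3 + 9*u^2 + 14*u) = (u^2 - 4*u + 3)/(u*(u + 7))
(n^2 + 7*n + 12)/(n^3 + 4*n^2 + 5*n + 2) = (n^2 + 7*n + 12)/(n^3 + 4*n^2 + 5*n + 2)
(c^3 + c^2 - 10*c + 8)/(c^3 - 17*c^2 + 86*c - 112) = (c^2 + 3*c - 4)/(c^2 - 15*c + 56)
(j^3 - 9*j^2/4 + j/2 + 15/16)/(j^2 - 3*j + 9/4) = (8*j^2 - 6*j - 5)/(4*(2*j - 3))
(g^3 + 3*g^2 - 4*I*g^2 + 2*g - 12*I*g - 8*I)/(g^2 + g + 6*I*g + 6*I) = (g^2 + g*(2 - 4*I) - 8*I)/(g + 6*I)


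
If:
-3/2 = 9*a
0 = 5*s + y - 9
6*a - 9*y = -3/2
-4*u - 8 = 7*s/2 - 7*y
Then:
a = -1/6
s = 161/90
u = -2497/720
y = 1/18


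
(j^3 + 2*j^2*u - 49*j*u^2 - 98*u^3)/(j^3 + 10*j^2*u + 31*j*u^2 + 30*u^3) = (j^2 - 49*u^2)/(j^2 + 8*j*u + 15*u^2)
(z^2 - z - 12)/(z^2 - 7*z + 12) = (z + 3)/(z - 3)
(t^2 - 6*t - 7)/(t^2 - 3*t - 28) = (t + 1)/(t + 4)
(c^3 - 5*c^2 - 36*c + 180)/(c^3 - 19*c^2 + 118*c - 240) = (c + 6)/(c - 8)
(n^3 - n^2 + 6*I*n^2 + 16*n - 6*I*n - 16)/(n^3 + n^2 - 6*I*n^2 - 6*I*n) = (n^3 + n^2*(-1 + 6*I) + 2*n*(8 - 3*I) - 16)/(n*(n^2 + n*(1 - 6*I) - 6*I))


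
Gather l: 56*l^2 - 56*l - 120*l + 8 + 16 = 56*l^2 - 176*l + 24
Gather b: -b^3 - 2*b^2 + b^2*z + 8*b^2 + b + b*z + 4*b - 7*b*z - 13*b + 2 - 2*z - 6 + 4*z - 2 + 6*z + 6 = -b^3 + b^2*(z + 6) + b*(-6*z - 8) + 8*z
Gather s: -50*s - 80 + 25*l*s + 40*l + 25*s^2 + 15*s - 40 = 40*l + 25*s^2 + s*(25*l - 35) - 120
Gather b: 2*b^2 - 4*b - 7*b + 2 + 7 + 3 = 2*b^2 - 11*b + 12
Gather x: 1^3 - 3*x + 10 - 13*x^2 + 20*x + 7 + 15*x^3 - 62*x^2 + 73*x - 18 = 15*x^3 - 75*x^2 + 90*x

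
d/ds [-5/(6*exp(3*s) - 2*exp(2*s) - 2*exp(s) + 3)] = (90*exp(2*s) - 20*exp(s) - 10)*exp(s)/(6*exp(3*s) - 2*exp(2*s) - 2*exp(s) + 3)^2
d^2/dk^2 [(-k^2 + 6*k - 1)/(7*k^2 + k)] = 2*(301*k^3 - 147*k^2 - 21*k - 1)/(k^3*(343*k^3 + 147*k^2 + 21*k + 1))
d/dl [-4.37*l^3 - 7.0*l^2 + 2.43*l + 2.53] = -13.11*l^2 - 14.0*l + 2.43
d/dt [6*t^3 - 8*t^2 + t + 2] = 18*t^2 - 16*t + 1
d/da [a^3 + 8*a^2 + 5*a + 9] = 3*a^2 + 16*a + 5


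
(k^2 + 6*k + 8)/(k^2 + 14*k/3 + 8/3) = 3*(k + 2)/(3*k + 2)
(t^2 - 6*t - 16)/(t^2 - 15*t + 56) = (t + 2)/(t - 7)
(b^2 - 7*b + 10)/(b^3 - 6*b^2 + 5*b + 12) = (b^2 - 7*b + 10)/(b^3 - 6*b^2 + 5*b + 12)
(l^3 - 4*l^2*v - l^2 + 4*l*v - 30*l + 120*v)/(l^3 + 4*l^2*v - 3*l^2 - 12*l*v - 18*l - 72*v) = (l^2 - 4*l*v + 5*l - 20*v)/(l^2 + 4*l*v + 3*l + 12*v)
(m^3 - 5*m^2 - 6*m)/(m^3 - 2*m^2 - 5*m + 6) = m*(m^2 - 5*m - 6)/(m^3 - 2*m^2 - 5*m + 6)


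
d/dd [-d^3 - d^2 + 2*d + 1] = -3*d^2 - 2*d + 2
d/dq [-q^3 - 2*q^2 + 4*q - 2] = -3*q^2 - 4*q + 4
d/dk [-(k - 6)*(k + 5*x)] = -2*k - 5*x + 6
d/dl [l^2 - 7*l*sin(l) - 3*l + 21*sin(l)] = -7*l*cos(l) + 2*l - 7*sin(l) + 21*cos(l) - 3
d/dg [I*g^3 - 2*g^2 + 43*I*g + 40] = 3*I*g^2 - 4*g + 43*I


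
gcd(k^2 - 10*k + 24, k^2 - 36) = k - 6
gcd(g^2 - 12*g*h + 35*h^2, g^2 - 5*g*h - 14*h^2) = g - 7*h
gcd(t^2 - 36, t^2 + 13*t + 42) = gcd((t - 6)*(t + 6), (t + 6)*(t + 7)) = t + 6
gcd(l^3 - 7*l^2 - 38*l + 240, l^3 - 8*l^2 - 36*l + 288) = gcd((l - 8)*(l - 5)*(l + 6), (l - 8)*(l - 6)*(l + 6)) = l^2 - 2*l - 48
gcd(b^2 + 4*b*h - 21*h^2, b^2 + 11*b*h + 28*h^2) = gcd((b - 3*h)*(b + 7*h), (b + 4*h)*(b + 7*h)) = b + 7*h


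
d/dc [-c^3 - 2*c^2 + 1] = c*(-3*c - 4)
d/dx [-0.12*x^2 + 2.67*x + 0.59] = 2.67 - 0.24*x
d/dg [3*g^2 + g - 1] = 6*g + 1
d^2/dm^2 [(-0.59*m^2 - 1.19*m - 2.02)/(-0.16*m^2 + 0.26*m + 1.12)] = (-1.38777878078145e-17*m^4 + 0.110016*m^3 + 0.94464*m^2 + 0.775296*m + 1.784208)/(0.004096*m^6 - 0.019968*m^5 - 0.053568*m^4 + 0.261976*m^3 + 0.374976*m^2 - 0.978432*m - 1.404928)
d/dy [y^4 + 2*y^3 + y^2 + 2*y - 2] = 4*y^3 + 6*y^2 + 2*y + 2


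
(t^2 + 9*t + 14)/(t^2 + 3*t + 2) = (t + 7)/(t + 1)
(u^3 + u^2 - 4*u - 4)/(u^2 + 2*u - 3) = (u^3 + u^2 - 4*u - 4)/(u^2 + 2*u - 3)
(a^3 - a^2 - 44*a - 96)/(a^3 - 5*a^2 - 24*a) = (a + 4)/a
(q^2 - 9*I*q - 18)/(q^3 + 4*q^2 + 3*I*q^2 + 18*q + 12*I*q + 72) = (q - 6*I)/(q^2 + q*(4 + 6*I) + 24*I)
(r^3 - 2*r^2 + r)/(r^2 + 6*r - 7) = r*(r - 1)/(r + 7)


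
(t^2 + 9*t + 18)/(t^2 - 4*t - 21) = (t + 6)/(t - 7)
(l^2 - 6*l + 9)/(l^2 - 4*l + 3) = (l - 3)/(l - 1)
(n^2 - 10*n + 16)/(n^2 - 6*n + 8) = (n - 8)/(n - 4)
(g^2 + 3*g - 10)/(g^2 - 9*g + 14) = (g + 5)/(g - 7)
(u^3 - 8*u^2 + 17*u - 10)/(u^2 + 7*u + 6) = (u^3 - 8*u^2 + 17*u - 10)/(u^2 + 7*u + 6)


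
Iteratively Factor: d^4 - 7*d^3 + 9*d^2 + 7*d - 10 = (d + 1)*(d^3 - 8*d^2 + 17*d - 10) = (d - 5)*(d + 1)*(d^2 - 3*d + 2) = (d - 5)*(d - 2)*(d + 1)*(d - 1)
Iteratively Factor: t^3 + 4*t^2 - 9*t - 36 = (t - 3)*(t^2 + 7*t + 12) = (t - 3)*(t + 4)*(t + 3)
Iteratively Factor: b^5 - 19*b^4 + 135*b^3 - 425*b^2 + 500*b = (b - 5)*(b^4 - 14*b^3 + 65*b^2 - 100*b) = (b - 5)*(b - 4)*(b^3 - 10*b^2 + 25*b) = (b - 5)^2*(b - 4)*(b^2 - 5*b) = b*(b - 5)^2*(b - 4)*(b - 5)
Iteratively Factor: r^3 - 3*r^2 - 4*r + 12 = (r + 2)*(r^2 - 5*r + 6) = (r - 2)*(r + 2)*(r - 3)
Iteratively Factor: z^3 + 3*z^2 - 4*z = (z + 4)*(z^2 - z) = (z - 1)*(z + 4)*(z)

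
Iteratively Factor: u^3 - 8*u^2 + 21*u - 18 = (u - 3)*(u^2 - 5*u + 6) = (u - 3)*(u - 2)*(u - 3)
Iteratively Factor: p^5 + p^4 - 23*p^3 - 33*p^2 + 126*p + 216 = (p + 3)*(p^4 - 2*p^3 - 17*p^2 + 18*p + 72) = (p - 3)*(p + 3)*(p^3 + p^2 - 14*p - 24) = (p - 3)*(p + 2)*(p + 3)*(p^2 - p - 12) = (p - 4)*(p - 3)*(p + 2)*(p + 3)*(p + 3)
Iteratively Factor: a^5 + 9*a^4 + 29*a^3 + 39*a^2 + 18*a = (a)*(a^4 + 9*a^3 + 29*a^2 + 39*a + 18) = a*(a + 3)*(a^3 + 6*a^2 + 11*a + 6) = a*(a + 1)*(a + 3)*(a^2 + 5*a + 6) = a*(a + 1)*(a + 3)^2*(a + 2)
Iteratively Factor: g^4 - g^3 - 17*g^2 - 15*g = (g + 3)*(g^3 - 4*g^2 - 5*g) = (g - 5)*(g + 3)*(g^2 + g) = (g - 5)*(g + 1)*(g + 3)*(g)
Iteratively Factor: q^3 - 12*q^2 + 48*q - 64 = (q - 4)*(q^2 - 8*q + 16) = (q - 4)^2*(q - 4)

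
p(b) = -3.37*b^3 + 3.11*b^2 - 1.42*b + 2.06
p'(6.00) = -328.06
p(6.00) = -622.42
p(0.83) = 1.10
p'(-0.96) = -16.71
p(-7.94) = 1896.31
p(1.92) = -13.05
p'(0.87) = -3.66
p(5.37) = -437.74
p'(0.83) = -3.22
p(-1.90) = 39.10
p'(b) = -10.11*b^2 + 6.22*b - 1.42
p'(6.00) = -328.06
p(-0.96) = 9.27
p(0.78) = 1.25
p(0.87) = 0.96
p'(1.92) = -26.75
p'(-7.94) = -688.18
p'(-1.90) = -49.74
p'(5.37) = -259.56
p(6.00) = -622.42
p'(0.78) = -2.72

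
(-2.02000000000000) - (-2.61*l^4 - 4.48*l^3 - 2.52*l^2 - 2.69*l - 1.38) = 2.61*l^4 + 4.48*l^3 + 2.52*l^2 + 2.69*l - 0.64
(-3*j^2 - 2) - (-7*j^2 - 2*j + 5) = 4*j^2 + 2*j - 7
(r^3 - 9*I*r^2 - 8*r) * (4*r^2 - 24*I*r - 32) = 4*r^5 - 60*I*r^4 - 280*r^3 + 480*I*r^2 + 256*r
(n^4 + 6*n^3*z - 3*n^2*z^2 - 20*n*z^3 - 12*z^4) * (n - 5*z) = n^5 + n^4*z - 33*n^3*z^2 - 5*n^2*z^3 + 88*n*z^4 + 60*z^5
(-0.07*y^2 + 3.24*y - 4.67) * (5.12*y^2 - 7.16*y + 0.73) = -0.3584*y^4 + 17.09*y^3 - 47.1599*y^2 + 35.8024*y - 3.4091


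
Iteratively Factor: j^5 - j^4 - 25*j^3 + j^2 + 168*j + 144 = (j + 1)*(j^4 - 2*j^3 - 23*j^2 + 24*j + 144) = (j + 1)*(j + 3)*(j^3 - 5*j^2 - 8*j + 48) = (j - 4)*(j + 1)*(j + 3)*(j^2 - j - 12) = (j - 4)^2*(j + 1)*(j + 3)*(j + 3)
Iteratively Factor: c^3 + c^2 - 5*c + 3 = (c - 1)*(c^2 + 2*c - 3) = (c - 1)^2*(c + 3)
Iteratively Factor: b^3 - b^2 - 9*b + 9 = (b - 1)*(b^2 - 9) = (b - 3)*(b - 1)*(b + 3)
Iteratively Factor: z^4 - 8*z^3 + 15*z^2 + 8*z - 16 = (z - 4)*(z^3 - 4*z^2 - z + 4) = (z - 4)*(z + 1)*(z^2 - 5*z + 4) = (z - 4)*(z - 1)*(z + 1)*(z - 4)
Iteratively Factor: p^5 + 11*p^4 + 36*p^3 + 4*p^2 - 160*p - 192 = (p + 4)*(p^4 + 7*p^3 + 8*p^2 - 28*p - 48) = (p + 3)*(p + 4)*(p^3 + 4*p^2 - 4*p - 16) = (p - 2)*(p + 3)*(p + 4)*(p^2 + 6*p + 8) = (p - 2)*(p + 2)*(p + 3)*(p + 4)*(p + 4)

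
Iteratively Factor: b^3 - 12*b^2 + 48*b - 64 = (b - 4)*(b^2 - 8*b + 16) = (b - 4)^2*(b - 4)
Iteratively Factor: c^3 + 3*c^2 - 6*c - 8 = (c - 2)*(c^2 + 5*c + 4) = (c - 2)*(c + 4)*(c + 1)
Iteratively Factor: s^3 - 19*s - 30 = (s + 2)*(s^2 - 2*s - 15) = (s - 5)*(s + 2)*(s + 3)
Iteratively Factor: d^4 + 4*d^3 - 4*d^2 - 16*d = (d)*(d^3 + 4*d^2 - 4*d - 16) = d*(d - 2)*(d^2 + 6*d + 8) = d*(d - 2)*(d + 2)*(d + 4)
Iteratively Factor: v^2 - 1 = (v - 1)*(v + 1)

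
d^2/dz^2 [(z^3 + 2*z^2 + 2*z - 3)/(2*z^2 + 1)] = 2*(6*z^3 - 48*z^2 - 9*z + 8)/(8*z^6 + 12*z^4 + 6*z^2 + 1)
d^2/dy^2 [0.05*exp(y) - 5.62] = 0.05*exp(y)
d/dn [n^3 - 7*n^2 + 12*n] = 3*n^2 - 14*n + 12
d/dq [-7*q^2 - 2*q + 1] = -14*q - 2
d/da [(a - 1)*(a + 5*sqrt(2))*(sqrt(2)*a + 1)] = 3*sqrt(2)*a^2 - 2*sqrt(2)*a + 22*a - 11 + 5*sqrt(2)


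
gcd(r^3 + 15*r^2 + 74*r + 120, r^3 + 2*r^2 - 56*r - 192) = r^2 + 10*r + 24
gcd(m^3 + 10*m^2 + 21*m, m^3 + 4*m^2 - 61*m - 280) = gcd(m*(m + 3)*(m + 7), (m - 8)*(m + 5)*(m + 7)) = m + 7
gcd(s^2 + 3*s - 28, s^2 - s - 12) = s - 4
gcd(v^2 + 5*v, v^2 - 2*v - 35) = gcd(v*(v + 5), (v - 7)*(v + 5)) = v + 5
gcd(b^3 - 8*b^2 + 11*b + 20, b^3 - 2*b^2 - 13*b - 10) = b^2 - 4*b - 5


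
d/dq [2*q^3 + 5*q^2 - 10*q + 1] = 6*q^2 + 10*q - 10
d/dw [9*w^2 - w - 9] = 18*w - 1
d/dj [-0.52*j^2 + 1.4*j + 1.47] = 1.4 - 1.04*j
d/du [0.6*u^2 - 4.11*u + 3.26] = 1.2*u - 4.11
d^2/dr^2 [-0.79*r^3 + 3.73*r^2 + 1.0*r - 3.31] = 7.46 - 4.74*r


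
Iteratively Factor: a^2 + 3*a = (a + 3)*(a)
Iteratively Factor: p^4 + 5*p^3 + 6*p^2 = (p)*(p^3 + 5*p^2 + 6*p) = p^2*(p^2 + 5*p + 6) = p^2*(p + 2)*(p + 3)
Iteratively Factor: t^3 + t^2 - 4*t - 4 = (t + 1)*(t^2 - 4) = (t + 1)*(t + 2)*(t - 2)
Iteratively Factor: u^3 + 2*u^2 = (u)*(u^2 + 2*u) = u^2*(u + 2)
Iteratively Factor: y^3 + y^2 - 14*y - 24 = (y + 2)*(y^2 - y - 12) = (y - 4)*(y + 2)*(y + 3)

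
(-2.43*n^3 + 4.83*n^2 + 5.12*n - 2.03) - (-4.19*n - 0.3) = -2.43*n^3 + 4.83*n^2 + 9.31*n - 1.73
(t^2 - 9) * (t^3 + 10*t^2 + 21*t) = t^5 + 10*t^4 + 12*t^3 - 90*t^2 - 189*t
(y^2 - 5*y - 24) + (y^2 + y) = 2*y^2 - 4*y - 24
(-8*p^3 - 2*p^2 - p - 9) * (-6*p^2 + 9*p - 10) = 48*p^5 - 60*p^4 + 68*p^3 + 65*p^2 - 71*p + 90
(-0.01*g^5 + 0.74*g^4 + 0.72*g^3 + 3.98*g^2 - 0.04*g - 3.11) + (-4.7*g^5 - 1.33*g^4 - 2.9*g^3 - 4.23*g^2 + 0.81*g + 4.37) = -4.71*g^5 - 0.59*g^4 - 2.18*g^3 - 0.25*g^2 + 0.77*g + 1.26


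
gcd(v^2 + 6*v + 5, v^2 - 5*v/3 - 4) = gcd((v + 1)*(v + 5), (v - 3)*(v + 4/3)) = 1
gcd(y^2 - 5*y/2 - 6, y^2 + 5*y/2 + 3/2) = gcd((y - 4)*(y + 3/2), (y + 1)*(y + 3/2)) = y + 3/2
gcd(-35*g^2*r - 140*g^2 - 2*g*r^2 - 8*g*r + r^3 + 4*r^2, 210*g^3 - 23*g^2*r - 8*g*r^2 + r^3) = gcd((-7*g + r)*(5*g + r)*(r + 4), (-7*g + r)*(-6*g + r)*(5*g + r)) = -35*g^2 - 2*g*r + r^2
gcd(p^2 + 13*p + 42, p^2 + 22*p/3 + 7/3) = p + 7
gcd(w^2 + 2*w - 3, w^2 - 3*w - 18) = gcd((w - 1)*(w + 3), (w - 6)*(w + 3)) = w + 3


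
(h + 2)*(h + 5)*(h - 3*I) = h^3 + 7*h^2 - 3*I*h^2 + 10*h - 21*I*h - 30*I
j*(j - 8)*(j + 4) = j^3 - 4*j^2 - 32*j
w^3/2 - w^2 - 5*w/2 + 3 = (w/2 + 1)*(w - 3)*(w - 1)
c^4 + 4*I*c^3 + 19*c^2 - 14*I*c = c*(c - 2*I)*(c - I)*(c + 7*I)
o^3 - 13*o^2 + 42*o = o*(o - 7)*(o - 6)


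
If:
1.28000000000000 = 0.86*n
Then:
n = 1.49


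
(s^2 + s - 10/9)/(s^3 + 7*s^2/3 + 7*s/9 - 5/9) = (3*s - 2)/(3*s^2 + 2*s - 1)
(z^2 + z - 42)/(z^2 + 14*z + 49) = (z - 6)/(z + 7)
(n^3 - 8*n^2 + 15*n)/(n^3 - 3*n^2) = (n - 5)/n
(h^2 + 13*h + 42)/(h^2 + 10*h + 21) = (h + 6)/(h + 3)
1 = 1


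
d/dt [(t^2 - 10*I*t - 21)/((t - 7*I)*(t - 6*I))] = 3*I/(-t^2 + 12*I*t + 36)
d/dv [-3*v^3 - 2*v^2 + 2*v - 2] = -9*v^2 - 4*v + 2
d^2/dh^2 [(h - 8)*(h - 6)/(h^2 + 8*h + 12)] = 4*(-11*h^3 + 54*h^2 + 828*h + 1992)/(h^6 + 24*h^5 + 228*h^4 + 1088*h^3 + 2736*h^2 + 3456*h + 1728)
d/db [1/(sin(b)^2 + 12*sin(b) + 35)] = -2*(sin(b) + 6)*cos(b)/(sin(b)^2 + 12*sin(b) + 35)^2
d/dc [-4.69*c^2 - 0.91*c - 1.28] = -9.38*c - 0.91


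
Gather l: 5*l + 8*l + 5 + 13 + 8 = 13*l + 26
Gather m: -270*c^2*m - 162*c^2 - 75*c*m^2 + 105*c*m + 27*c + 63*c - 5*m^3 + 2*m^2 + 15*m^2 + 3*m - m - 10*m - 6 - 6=-162*c^2 + 90*c - 5*m^3 + m^2*(17 - 75*c) + m*(-270*c^2 + 105*c - 8) - 12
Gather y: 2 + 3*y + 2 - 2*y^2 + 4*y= -2*y^2 + 7*y + 4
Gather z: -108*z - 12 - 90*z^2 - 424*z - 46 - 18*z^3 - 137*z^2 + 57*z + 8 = -18*z^3 - 227*z^2 - 475*z - 50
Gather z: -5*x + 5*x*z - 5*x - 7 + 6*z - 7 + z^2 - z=-10*x + z^2 + z*(5*x + 5) - 14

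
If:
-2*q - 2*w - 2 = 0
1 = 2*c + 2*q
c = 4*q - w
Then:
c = 7/12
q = -1/12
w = -11/12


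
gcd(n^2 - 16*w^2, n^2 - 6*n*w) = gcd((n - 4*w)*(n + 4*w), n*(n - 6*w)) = 1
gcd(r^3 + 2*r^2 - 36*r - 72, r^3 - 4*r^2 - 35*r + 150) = r + 6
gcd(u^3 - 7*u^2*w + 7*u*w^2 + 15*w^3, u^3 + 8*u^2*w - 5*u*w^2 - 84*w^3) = u - 3*w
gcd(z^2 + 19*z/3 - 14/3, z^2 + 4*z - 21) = z + 7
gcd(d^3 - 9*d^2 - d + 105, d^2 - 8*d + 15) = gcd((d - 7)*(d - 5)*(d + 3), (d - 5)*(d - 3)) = d - 5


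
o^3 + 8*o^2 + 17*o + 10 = (o + 1)*(o + 2)*(o + 5)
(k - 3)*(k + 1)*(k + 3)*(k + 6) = k^4 + 7*k^3 - 3*k^2 - 63*k - 54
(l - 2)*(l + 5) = l^2 + 3*l - 10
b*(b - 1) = b^2 - b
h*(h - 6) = h^2 - 6*h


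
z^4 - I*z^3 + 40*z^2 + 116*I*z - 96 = (z - 8*I)*(z + 2*I)^2*(z + 3*I)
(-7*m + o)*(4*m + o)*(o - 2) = -28*m^2*o + 56*m^2 - 3*m*o^2 + 6*m*o + o^3 - 2*o^2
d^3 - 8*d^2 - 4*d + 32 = (d - 8)*(d - 2)*(d + 2)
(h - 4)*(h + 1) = h^2 - 3*h - 4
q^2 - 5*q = q*(q - 5)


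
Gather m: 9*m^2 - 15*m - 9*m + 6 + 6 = 9*m^2 - 24*m + 12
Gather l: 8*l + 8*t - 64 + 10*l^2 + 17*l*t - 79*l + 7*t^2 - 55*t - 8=10*l^2 + l*(17*t - 71) + 7*t^2 - 47*t - 72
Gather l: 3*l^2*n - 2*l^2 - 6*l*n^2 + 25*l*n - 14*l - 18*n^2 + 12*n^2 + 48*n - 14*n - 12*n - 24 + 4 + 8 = l^2*(3*n - 2) + l*(-6*n^2 + 25*n - 14) - 6*n^2 + 22*n - 12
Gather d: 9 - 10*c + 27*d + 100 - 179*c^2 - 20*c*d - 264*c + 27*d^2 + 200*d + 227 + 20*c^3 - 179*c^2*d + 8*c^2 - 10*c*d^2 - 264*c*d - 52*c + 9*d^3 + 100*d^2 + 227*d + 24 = 20*c^3 - 171*c^2 - 326*c + 9*d^3 + d^2*(127 - 10*c) + d*(-179*c^2 - 284*c + 454) + 360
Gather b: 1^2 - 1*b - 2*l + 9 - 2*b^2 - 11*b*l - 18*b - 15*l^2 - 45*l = -2*b^2 + b*(-11*l - 19) - 15*l^2 - 47*l + 10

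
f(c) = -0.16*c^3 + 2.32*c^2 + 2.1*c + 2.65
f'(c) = -0.48*c^2 + 4.64*c + 2.1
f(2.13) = 16.10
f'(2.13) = 9.81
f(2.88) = 24.12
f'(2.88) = 11.48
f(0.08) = 2.83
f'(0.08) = 2.47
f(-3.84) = 37.86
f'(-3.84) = -22.80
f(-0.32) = 2.22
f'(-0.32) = 0.57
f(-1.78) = 7.17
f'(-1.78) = -7.68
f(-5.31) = 80.87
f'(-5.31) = -36.07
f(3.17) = 27.52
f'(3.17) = 11.99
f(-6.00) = 108.13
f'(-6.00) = -43.02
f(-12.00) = 588.01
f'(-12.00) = -122.70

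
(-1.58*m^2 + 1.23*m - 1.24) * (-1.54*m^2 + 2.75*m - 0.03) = 2.4332*m^4 - 6.2392*m^3 + 5.3395*m^2 - 3.4469*m + 0.0372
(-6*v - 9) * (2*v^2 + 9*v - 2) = -12*v^3 - 72*v^2 - 69*v + 18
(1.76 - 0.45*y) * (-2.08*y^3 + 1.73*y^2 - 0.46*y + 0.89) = 0.936*y^4 - 4.4393*y^3 + 3.2518*y^2 - 1.2101*y + 1.5664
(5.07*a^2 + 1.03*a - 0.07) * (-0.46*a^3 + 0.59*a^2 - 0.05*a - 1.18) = -2.3322*a^5 + 2.5175*a^4 + 0.3864*a^3 - 6.0754*a^2 - 1.2119*a + 0.0826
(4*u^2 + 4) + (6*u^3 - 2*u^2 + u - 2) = 6*u^3 + 2*u^2 + u + 2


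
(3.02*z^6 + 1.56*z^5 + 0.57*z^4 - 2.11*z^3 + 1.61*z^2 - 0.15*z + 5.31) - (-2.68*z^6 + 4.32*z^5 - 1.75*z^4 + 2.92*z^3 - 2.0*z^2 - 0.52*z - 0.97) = 5.7*z^6 - 2.76*z^5 + 2.32*z^4 - 5.03*z^3 + 3.61*z^2 + 0.37*z + 6.28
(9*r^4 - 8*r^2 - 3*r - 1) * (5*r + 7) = 45*r^5 + 63*r^4 - 40*r^3 - 71*r^2 - 26*r - 7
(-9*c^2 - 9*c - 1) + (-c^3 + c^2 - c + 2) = -c^3 - 8*c^2 - 10*c + 1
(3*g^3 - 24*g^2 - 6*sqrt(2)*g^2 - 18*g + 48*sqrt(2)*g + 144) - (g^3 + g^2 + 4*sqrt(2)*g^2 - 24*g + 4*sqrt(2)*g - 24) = 2*g^3 - 25*g^2 - 10*sqrt(2)*g^2 + 6*g + 44*sqrt(2)*g + 168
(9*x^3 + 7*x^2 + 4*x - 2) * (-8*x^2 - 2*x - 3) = -72*x^5 - 74*x^4 - 73*x^3 - 13*x^2 - 8*x + 6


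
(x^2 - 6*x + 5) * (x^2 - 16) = x^4 - 6*x^3 - 11*x^2 + 96*x - 80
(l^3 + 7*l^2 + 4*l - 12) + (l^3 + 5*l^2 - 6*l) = 2*l^3 + 12*l^2 - 2*l - 12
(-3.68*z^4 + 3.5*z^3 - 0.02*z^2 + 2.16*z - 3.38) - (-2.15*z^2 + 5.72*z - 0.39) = -3.68*z^4 + 3.5*z^3 + 2.13*z^2 - 3.56*z - 2.99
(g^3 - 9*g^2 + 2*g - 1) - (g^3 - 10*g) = -9*g^2 + 12*g - 1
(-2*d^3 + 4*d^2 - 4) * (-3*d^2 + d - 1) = 6*d^5 - 14*d^4 + 6*d^3 + 8*d^2 - 4*d + 4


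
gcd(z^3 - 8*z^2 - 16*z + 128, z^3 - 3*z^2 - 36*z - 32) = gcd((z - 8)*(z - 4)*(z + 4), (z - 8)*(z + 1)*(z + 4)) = z^2 - 4*z - 32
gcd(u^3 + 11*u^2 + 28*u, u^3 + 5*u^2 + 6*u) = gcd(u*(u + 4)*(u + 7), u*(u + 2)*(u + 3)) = u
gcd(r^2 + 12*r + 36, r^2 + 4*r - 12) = r + 6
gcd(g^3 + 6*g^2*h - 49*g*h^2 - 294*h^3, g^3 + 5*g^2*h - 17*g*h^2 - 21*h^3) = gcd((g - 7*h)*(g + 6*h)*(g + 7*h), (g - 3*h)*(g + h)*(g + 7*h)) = g + 7*h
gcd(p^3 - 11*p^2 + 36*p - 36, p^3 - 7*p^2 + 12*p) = p - 3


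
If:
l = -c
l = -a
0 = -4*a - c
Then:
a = 0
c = 0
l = 0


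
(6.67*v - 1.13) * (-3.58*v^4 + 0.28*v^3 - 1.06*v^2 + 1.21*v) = -23.8786*v^5 + 5.913*v^4 - 7.3866*v^3 + 9.2685*v^2 - 1.3673*v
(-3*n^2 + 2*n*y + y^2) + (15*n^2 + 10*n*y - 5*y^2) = 12*n^2 + 12*n*y - 4*y^2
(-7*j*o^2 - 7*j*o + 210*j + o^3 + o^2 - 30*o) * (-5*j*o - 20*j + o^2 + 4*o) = 35*j^2*o^3 + 175*j^2*o^2 - 910*j^2*o - 4200*j^2 - 12*j*o^4 - 60*j*o^3 + 312*j*o^2 + 1440*j*o + o^5 + 5*o^4 - 26*o^3 - 120*o^2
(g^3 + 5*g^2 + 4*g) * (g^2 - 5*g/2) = g^5 + 5*g^4/2 - 17*g^3/2 - 10*g^2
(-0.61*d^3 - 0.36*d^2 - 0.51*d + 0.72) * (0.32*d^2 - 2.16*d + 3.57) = -0.1952*d^5 + 1.2024*d^4 - 1.5633*d^3 + 0.0468000000000002*d^2 - 3.3759*d + 2.5704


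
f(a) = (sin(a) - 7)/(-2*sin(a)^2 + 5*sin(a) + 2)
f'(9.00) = -1.70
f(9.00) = -1.77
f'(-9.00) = -277.96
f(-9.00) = 18.52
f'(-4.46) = -0.12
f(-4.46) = -1.21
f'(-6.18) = 5.46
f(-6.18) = -2.77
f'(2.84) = -2.52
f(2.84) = -2.03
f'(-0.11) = 19.57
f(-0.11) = -4.98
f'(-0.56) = 29.84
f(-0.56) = 6.17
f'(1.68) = -0.05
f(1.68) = -1.20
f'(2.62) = -1.28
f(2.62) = -1.63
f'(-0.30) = 359.08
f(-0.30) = -20.98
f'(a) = (4*sin(a)*cos(a) - 5*cos(a))*(sin(a) - 7)/(-2*sin(a)^2 + 5*sin(a) + 2)^2 + cos(a)/(-2*sin(a)^2 + 5*sin(a) + 2) = (-28*sin(a) - cos(2*a) + 38)*cos(a)/(5*sin(a) + cos(2*a) + 1)^2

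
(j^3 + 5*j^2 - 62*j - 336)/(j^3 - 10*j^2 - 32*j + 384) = (j + 7)/(j - 8)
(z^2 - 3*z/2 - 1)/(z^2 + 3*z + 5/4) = 2*(z - 2)/(2*z + 5)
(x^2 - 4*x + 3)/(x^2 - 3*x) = (x - 1)/x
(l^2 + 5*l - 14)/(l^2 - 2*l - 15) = (-l^2 - 5*l + 14)/(-l^2 + 2*l + 15)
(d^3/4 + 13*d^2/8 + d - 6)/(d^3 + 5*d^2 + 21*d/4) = (d^3 + 13*d^2/2 + 4*d - 24)/(d*(4*d^2 + 20*d + 21))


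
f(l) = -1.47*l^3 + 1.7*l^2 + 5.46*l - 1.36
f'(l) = -4.41*l^2 + 3.4*l + 5.46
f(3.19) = -14.36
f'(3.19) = -28.57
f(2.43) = 0.85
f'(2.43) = -12.32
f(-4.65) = 157.81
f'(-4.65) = -105.71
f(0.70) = 2.79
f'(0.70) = 5.68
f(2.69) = -2.98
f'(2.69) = -17.31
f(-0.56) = -3.63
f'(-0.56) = 2.17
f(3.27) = -16.73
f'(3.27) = -30.58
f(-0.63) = -3.76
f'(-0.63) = 1.57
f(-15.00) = 5260.49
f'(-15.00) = -1037.79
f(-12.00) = 2718.08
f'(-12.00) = -670.38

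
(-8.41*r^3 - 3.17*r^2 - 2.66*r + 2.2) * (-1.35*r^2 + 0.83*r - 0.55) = 11.3535*r^5 - 2.7008*r^4 + 5.5854*r^3 - 3.4343*r^2 + 3.289*r - 1.21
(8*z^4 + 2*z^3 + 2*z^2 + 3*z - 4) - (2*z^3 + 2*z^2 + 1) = 8*z^4 + 3*z - 5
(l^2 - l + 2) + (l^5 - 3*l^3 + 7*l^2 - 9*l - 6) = l^5 - 3*l^3 + 8*l^2 - 10*l - 4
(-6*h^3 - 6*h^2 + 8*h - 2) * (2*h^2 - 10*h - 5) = -12*h^5 + 48*h^4 + 106*h^3 - 54*h^2 - 20*h + 10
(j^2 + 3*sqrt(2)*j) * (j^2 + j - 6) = j^4 + j^3 + 3*sqrt(2)*j^3 - 6*j^2 + 3*sqrt(2)*j^2 - 18*sqrt(2)*j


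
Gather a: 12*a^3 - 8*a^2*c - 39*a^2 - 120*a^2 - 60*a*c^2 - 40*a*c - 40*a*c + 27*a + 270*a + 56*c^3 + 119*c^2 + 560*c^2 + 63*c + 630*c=12*a^3 + a^2*(-8*c - 159) + a*(-60*c^2 - 80*c + 297) + 56*c^3 + 679*c^2 + 693*c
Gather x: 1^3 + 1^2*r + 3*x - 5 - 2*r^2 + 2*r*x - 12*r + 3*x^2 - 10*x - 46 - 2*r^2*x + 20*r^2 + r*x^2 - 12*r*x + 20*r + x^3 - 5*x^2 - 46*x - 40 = 18*r^2 + 9*r + x^3 + x^2*(r - 2) + x*(-2*r^2 - 10*r - 53) - 90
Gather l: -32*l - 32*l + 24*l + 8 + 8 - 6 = 10 - 40*l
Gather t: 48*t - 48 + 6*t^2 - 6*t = 6*t^2 + 42*t - 48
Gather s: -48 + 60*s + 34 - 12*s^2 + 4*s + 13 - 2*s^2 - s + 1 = -14*s^2 + 63*s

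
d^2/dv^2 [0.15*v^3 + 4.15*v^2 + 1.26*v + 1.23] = 0.9*v + 8.3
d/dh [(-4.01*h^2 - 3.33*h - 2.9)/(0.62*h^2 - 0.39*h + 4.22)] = (3.6285*h^2 - 30.2484*h - 15.1836)/(0.3844*h^4 - 0.4836*h^3 + 5.3849*h^2 - 3.2916*h + 17.8084)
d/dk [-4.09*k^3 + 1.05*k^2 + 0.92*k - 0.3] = -12.27*k^2 + 2.1*k + 0.92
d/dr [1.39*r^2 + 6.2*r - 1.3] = 2.78*r + 6.2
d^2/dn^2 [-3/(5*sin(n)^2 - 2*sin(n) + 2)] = 6*(50*sin(n)^4 - 15*sin(n)^3 - 93*sin(n)^2 + 32*sin(n) + 6)/(5*sin(n)^2 - 2*sin(n) + 2)^3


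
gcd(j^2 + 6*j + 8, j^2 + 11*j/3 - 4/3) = j + 4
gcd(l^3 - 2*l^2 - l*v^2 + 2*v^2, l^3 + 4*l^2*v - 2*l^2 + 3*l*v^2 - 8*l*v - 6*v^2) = l^2 + l*v - 2*l - 2*v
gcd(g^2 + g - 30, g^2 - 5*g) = g - 5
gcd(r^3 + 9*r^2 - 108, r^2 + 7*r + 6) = r + 6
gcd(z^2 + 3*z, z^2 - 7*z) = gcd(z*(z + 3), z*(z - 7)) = z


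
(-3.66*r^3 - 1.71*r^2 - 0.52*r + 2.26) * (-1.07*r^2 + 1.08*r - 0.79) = 3.9162*r^5 - 2.1231*r^4 + 1.601*r^3 - 1.6289*r^2 + 2.8516*r - 1.7854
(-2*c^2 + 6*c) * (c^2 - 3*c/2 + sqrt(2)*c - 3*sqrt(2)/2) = -2*c^4 - 2*sqrt(2)*c^3 + 9*c^3 - 9*c^2 + 9*sqrt(2)*c^2 - 9*sqrt(2)*c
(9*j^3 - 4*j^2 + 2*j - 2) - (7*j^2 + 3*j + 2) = 9*j^3 - 11*j^2 - j - 4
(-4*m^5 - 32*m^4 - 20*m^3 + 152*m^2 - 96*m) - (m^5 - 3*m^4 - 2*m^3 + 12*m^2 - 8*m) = -5*m^5 - 29*m^4 - 18*m^3 + 140*m^2 - 88*m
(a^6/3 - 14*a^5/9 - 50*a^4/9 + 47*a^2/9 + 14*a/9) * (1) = a^6/3 - 14*a^5/9 - 50*a^4/9 + 47*a^2/9 + 14*a/9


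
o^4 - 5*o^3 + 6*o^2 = o^2*(o - 3)*(o - 2)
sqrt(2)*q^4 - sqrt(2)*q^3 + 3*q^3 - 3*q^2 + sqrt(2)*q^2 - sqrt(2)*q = q*(q - 1)*(q + sqrt(2))*(sqrt(2)*q + 1)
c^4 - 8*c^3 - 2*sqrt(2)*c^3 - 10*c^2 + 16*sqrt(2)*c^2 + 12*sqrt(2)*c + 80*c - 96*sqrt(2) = (c - 8)*(c - 3*sqrt(2))*(c - sqrt(2))*(c + 2*sqrt(2))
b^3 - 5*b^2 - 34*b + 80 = (b - 8)*(b - 2)*(b + 5)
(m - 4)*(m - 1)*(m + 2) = m^3 - 3*m^2 - 6*m + 8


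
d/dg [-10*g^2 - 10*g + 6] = -20*g - 10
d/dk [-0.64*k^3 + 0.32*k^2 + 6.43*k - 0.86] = -1.92*k^2 + 0.64*k + 6.43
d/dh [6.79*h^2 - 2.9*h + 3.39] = 13.58*h - 2.9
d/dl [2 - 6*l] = -6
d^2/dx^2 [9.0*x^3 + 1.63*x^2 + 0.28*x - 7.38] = 54.0*x + 3.26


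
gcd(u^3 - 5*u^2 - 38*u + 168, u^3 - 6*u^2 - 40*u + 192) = u^2 + 2*u - 24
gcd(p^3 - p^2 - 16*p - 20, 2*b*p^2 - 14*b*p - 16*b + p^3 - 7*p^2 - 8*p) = 1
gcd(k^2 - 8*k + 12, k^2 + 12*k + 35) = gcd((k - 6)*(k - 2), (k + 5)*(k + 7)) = 1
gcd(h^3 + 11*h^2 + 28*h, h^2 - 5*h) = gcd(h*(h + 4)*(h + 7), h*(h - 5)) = h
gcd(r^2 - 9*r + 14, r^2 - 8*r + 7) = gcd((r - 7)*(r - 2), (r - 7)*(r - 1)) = r - 7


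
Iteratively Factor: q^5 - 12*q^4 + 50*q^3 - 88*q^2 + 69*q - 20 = (q - 4)*(q^4 - 8*q^3 + 18*q^2 - 16*q + 5) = (q - 4)*(q - 1)*(q^3 - 7*q^2 + 11*q - 5) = (q - 5)*(q - 4)*(q - 1)*(q^2 - 2*q + 1) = (q - 5)*(q - 4)*(q - 1)^2*(q - 1)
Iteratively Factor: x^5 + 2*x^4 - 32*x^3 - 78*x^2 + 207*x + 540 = (x + 4)*(x^4 - 2*x^3 - 24*x^2 + 18*x + 135) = (x + 3)*(x + 4)*(x^3 - 5*x^2 - 9*x + 45) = (x - 5)*(x + 3)*(x + 4)*(x^2 - 9) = (x - 5)*(x - 3)*(x + 3)*(x + 4)*(x + 3)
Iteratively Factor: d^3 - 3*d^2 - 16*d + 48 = (d - 4)*(d^2 + d - 12) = (d - 4)*(d + 4)*(d - 3)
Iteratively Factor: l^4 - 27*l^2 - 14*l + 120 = (l - 2)*(l^3 + 2*l^2 - 23*l - 60) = (l - 2)*(l + 3)*(l^2 - l - 20) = (l - 2)*(l + 3)*(l + 4)*(l - 5)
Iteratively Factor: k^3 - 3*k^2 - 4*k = (k + 1)*(k^2 - 4*k) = (k - 4)*(k + 1)*(k)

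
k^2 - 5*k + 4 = (k - 4)*(k - 1)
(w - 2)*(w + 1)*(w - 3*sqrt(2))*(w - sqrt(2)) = w^4 - 4*sqrt(2)*w^3 - w^3 + 4*w^2 + 4*sqrt(2)*w^2 - 6*w + 8*sqrt(2)*w - 12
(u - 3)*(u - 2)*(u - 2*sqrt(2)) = u^3 - 5*u^2 - 2*sqrt(2)*u^2 + 6*u + 10*sqrt(2)*u - 12*sqrt(2)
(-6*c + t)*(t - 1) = -6*c*t + 6*c + t^2 - t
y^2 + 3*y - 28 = (y - 4)*(y + 7)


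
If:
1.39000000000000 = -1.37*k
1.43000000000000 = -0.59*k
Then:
No Solution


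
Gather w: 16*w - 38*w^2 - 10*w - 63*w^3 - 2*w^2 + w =-63*w^3 - 40*w^2 + 7*w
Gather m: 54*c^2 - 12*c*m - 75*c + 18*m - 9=54*c^2 - 75*c + m*(18 - 12*c) - 9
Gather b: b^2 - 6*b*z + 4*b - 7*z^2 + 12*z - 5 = b^2 + b*(4 - 6*z) - 7*z^2 + 12*z - 5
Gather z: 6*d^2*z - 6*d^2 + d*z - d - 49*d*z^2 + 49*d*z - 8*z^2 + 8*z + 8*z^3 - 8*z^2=-6*d^2 - d + 8*z^3 + z^2*(-49*d - 16) + z*(6*d^2 + 50*d + 8)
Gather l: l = l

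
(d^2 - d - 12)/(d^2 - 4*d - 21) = (d - 4)/(d - 7)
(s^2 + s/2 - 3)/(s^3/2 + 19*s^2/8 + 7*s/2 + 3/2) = 4*(2*s - 3)/(4*s^2 + 11*s + 6)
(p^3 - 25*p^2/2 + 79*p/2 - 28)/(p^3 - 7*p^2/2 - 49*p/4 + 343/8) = 4*(p^2 - 9*p + 8)/(4*p^2 - 49)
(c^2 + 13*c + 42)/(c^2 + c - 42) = (c + 6)/(c - 6)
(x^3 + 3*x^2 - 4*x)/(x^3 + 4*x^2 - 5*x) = (x + 4)/(x + 5)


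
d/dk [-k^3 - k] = -3*k^2 - 1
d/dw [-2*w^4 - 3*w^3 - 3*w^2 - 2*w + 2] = -8*w^3 - 9*w^2 - 6*w - 2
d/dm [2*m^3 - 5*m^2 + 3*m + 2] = 6*m^2 - 10*m + 3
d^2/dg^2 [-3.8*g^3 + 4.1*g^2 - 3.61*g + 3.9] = 8.2 - 22.8*g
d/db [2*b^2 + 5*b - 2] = 4*b + 5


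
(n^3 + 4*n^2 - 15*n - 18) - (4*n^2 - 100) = n^3 - 15*n + 82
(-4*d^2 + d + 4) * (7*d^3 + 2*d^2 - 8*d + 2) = -28*d^5 - d^4 + 62*d^3 - 8*d^2 - 30*d + 8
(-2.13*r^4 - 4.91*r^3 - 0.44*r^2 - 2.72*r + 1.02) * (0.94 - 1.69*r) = 3.5997*r^5 + 6.2957*r^4 - 3.8718*r^3 + 4.1832*r^2 - 4.2806*r + 0.9588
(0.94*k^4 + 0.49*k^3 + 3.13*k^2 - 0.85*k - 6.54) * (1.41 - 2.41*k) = -2.2654*k^5 + 0.1445*k^4 - 6.8524*k^3 + 6.4618*k^2 + 14.5629*k - 9.2214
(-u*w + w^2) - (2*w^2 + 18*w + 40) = -u*w - w^2 - 18*w - 40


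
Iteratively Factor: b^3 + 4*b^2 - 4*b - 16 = (b + 4)*(b^2 - 4) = (b + 2)*(b + 4)*(b - 2)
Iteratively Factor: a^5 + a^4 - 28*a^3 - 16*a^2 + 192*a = (a - 3)*(a^4 + 4*a^3 - 16*a^2 - 64*a) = (a - 3)*(a + 4)*(a^3 - 16*a) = (a - 3)*(a + 4)^2*(a^2 - 4*a) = a*(a - 3)*(a + 4)^2*(a - 4)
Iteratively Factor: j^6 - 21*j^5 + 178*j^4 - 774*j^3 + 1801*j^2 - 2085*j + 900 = (j - 4)*(j^5 - 17*j^4 + 110*j^3 - 334*j^2 + 465*j - 225) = (j - 4)*(j - 3)*(j^4 - 14*j^3 + 68*j^2 - 130*j + 75) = (j - 4)*(j - 3)*(j - 1)*(j^3 - 13*j^2 + 55*j - 75) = (j - 4)*(j - 3)^2*(j - 1)*(j^2 - 10*j + 25) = (j - 5)*(j - 4)*(j - 3)^2*(j - 1)*(j - 5)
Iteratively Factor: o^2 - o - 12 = (o - 4)*(o + 3)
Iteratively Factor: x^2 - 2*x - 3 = (x - 3)*(x + 1)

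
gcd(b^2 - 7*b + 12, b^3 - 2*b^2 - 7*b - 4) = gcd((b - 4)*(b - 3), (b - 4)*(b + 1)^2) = b - 4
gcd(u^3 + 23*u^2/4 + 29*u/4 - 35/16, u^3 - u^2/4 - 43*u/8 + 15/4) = u + 5/2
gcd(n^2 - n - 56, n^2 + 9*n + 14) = n + 7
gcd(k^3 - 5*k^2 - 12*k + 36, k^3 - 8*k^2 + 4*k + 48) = k - 6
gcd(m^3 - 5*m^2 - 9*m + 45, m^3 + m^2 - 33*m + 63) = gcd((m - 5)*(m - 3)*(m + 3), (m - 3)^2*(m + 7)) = m - 3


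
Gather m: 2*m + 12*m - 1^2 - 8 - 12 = 14*m - 21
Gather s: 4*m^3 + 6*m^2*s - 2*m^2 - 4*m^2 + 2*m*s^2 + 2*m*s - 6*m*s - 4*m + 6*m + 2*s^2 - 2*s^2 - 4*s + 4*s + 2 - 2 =4*m^3 - 6*m^2 + 2*m*s^2 + 2*m + s*(6*m^2 - 4*m)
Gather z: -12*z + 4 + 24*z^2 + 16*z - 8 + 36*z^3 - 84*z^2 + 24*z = 36*z^3 - 60*z^2 + 28*z - 4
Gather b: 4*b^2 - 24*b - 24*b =4*b^2 - 48*b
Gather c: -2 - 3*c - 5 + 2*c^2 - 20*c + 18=2*c^2 - 23*c + 11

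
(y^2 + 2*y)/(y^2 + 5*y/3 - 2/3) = 3*y/(3*y - 1)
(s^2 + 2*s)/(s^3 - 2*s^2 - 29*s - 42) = s/(s^2 - 4*s - 21)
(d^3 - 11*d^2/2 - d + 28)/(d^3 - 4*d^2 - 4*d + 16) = (d - 7/2)/(d - 2)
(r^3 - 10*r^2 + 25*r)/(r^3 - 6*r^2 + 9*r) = (r^2 - 10*r + 25)/(r^2 - 6*r + 9)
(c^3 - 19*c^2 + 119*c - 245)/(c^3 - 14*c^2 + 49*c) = (c - 5)/c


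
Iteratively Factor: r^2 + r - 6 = (r - 2)*(r + 3)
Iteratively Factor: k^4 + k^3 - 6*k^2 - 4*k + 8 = (k + 2)*(k^3 - k^2 - 4*k + 4) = (k - 1)*(k + 2)*(k^2 - 4) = (k - 2)*(k - 1)*(k + 2)*(k + 2)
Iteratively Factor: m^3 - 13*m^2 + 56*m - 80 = (m - 5)*(m^2 - 8*m + 16) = (m - 5)*(m - 4)*(m - 4)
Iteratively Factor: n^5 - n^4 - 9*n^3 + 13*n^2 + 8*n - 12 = (n - 1)*(n^4 - 9*n^2 + 4*n + 12) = (n - 1)*(n + 1)*(n^3 - n^2 - 8*n + 12) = (n - 2)*(n - 1)*(n + 1)*(n^2 + n - 6) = (n - 2)^2*(n - 1)*(n + 1)*(n + 3)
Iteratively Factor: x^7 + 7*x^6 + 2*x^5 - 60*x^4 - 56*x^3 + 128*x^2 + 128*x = (x + 1)*(x^6 + 6*x^5 - 4*x^4 - 56*x^3 + 128*x) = (x + 1)*(x + 4)*(x^5 + 2*x^4 - 12*x^3 - 8*x^2 + 32*x) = (x + 1)*(x + 2)*(x + 4)*(x^4 - 12*x^2 + 16*x) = (x - 2)*(x + 1)*(x + 2)*(x + 4)*(x^3 + 2*x^2 - 8*x) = x*(x - 2)*(x + 1)*(x + 2)*(x + 4)*(x^2 + 2*x - 8) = x*(x - 2)*(x + 1)*(x + 2)*(x + 4)^2*(x - 2)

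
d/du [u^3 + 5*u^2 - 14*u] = 3*u^2 + 10*u - 14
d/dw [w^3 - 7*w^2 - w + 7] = 3*w^2 - 14*w - 1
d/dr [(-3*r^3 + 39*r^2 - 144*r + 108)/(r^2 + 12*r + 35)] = 3*(-r^4 - 24*r^3 + 99*r^2 + 838*r - 2112)/(r^4 + 24*r^3 + 214*r^2 + 840*r + 1225)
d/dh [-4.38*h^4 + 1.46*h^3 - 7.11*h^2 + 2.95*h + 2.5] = -17.52*h^3 + 4.38*h^2 - 14.22*h + 2.95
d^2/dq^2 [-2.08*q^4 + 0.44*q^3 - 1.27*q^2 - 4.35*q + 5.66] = -24.96*q^2 + 2.64*q - 2.54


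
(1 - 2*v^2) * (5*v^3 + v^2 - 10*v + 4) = -10*v^5 - 2*v^4 + 25*v^3 - 7*v^2 - 10*v + 4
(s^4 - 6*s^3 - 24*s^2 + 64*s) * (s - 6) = s^5 - 12*s^4 + 12*s^3 + 208*s^2 - 384*s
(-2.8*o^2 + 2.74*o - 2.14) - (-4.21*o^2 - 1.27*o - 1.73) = 1.41*o^2 + 4.01*o - 0.41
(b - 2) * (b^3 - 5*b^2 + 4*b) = b^4 - 7*b^3 + 14*b^2 - 8*b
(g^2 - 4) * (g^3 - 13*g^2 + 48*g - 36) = g^5 - 13*g^4 + 44*g^3 + 16*g^2 - 192*g + 144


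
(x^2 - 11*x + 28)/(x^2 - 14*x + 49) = (x - 4)/(x - 7)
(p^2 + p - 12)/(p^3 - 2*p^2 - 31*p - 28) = (p - 3)/(p^2 - 6*p - 7)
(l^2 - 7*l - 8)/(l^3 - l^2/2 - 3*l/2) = 2*(l - 8)/(l*(2*l - 3))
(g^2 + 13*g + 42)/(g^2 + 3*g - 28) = (g + 6)/(g - 4)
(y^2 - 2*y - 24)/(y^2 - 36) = (y + 4)/(y + 6)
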